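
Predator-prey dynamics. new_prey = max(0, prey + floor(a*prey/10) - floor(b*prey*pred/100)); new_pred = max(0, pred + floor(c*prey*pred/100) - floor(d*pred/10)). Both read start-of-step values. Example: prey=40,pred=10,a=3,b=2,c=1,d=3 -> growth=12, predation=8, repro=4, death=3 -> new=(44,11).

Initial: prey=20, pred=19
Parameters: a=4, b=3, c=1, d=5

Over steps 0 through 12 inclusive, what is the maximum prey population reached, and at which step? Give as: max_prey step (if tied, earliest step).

Answer: 253 12

Derivation:
Step 1: prey: 20+8-11=17; pred: 19+3-9=13
Step 2: prey: 17+6-6=17; pred: 13+2-6=9
Step 3: prey: 17+6-4=19; pred: 9+1-4=6
Step 4: prey: 19+7-3=23; pred: 6+1-3=4
Step 5: prey: 23+9-2=30; pred: 4+0-2=2
Step 6: prey: 30+12-1=41; pred: 2+0-1=1
Step 7: prey: 41+16-1=56; pred: 1+0-0=1
Step 8: prey: 56+22-1=77; pred: 1+0-0=1
Step 9: prey: 77+30-2=105; pred: 1+0-0=1
Step 10: prey: 105+42-3=144; pred: 1+1-0=2
Step 11: prey: 144+57-8=193; pred: 2+2-1=3
Step 12: prey: 193+77-17=253; pred: 3+5-1=7
Max prey = 253 at step 12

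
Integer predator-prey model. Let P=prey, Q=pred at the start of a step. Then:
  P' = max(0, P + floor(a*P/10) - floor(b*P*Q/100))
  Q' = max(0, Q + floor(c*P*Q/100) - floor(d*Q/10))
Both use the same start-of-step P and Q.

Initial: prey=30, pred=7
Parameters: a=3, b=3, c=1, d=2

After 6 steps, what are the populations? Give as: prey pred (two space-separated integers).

Answer: 29 16

Derivation:
Step 1: prey: 30+9-6=33; pred: 7+2-1=8
Step 2: prey: 33+9-7=35; pred: 8+2-1=9
Step 3: prey: 35+10-9=36; pred: 9+3-1=11
Step 4: prey: 36+10-11=35; pred: 11+3-2=12
Step 5: prey: 35+10-12=33; pred: 12+4-2=14
Step 6: prey: 33+9-13=29; pred: 14+4-2=16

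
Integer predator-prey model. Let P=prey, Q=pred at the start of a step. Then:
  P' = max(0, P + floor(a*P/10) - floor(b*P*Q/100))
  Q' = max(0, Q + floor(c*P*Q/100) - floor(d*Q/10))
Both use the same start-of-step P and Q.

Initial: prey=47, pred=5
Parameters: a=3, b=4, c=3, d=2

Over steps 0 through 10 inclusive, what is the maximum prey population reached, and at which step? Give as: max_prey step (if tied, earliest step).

Step 1: prey: 47+14-9=52; pred: 5+7-1=11
Step 2: prey: 52+15-22=45; pred: 11+17-2=26
Step 3: prey: 45+13-46=12; pred: 26+35-5=56
Step 4: prey: 12+3-26=0; pred: 56+20-11=65
Step 5: prey: 0+0-0=0; pred: 65+0-13=52
Step 6: prey: 0+0-0=0; pred: 52+0-10=42
Step 7: prey: 0+0-0=0; pred: 42+0-8=34
Step 8: prey: 0+0-0=0; pred: 34+0-6=28
Step 9: prey: 0+0-0=0; pred: 28+0-5=23
Step 10: prey: 0+0-0=0; pred: 23+0-4=19
Max prey = 52 at step 1

Answer: 52 1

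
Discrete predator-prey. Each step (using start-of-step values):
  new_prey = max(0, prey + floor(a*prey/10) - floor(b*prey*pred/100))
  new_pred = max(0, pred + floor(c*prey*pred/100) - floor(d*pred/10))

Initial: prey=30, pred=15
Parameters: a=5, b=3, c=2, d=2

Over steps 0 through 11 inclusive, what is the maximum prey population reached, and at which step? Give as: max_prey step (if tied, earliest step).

Step 1: prey: 30+15-13=32; pred: 15+9-3=21
Step 2: prey: 32+16-20=28; pred: 21+13-4=30
Step 3: prey: 28+14-25=17; pred: 30+16-6=40
Step 4: prey: 17+8-20=5; pred: 40+13-8=45
Step 5: prey: 5+2-6=1; pred: 45+4-9=40
Step 6: prey: 1+0-1=0; pred: 40+0-8=32
Step 7: prey: 0+0-0=0; pred: 32+0-6=26
Step 8: prey: 0+0-0=0; pred: 26+0-5=21
Step 9: prey: 0+0-0=0; pred: 21+0-4=17
Step 10: prey: 0+0-0=0; pred: 17+0-3=14
Step 11: prey: 0+0-0=0; pred: 14+0-2=12
Max prey = 32 at step 1

Answer: 32 1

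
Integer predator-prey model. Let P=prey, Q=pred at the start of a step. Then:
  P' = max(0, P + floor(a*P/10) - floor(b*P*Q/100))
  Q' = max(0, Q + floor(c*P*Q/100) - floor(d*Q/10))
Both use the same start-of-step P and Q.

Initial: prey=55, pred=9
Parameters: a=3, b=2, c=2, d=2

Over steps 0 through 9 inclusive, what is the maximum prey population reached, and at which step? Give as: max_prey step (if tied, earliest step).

Answer: 62 1

Derivation:
Step 1: prey: 55+16-9=62; pred: 9+9-1=17
Step 2: prey: 62+18-21=59; pred: 17+21-3=35
Step 3: prey: 59+17-41=35; pred: 35+41-7=69
Step 4: prey: 35+10-48=0; pred: 69+48-13=104
Step 5: prey: 0+0-0=0; pred: 104+0-20=84
Step 6: prey: 0+0-0=0; pred: 84+0-16=68
Step 7: prey: 0+0-0=0; pred: 68+0-13=55
Step 8: prey: 0+0-0=0; pred: 55+0-11=44
Step 9: prey: 0+0-0=0; pred: 44+0-8=36
Max prey = 62 at step 1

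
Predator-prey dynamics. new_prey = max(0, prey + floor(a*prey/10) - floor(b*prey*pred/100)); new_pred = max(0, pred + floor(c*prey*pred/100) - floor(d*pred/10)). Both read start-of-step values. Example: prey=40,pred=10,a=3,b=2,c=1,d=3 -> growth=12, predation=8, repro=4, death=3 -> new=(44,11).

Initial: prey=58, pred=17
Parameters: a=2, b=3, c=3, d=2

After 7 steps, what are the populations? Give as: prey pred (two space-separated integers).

Answer: 0 29

Derivation:
Step 1: prey: 58+11-29=40; pred: 17+29-3=43
Step 2: prey: 40+8-51=0; pred: 43+51-8=86
Step 3: prey: 0+0-0=0; pred: 86+0-17=69
Step 4: prey: 0+0-0=0; pred: 69+0-13=56
Step 5: prey: 0+0-0=0; pred: 56+0-11=45
Step 6: prey: 0+0-0=0; pred: 45+0-9=36
Step 7: prey: 0+0-0=0; pred: 36+0-7=29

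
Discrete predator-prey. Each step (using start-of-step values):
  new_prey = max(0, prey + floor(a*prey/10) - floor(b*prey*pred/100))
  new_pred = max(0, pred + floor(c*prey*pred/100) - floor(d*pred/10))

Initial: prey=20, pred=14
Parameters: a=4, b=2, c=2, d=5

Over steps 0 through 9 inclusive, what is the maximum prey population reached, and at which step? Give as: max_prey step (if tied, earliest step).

Answer: 45 6

Derivation:
Step 1: prey: 20+8-5=23; pred: 14+5-7=12
Step 2: prey: 23+9-5=27; pred: 12+5-6=11
Step 3: prey: 27+10-5=32; pred: 11+5-5=11
Step 4: prey: 32+12-7=37; pred: 11+7-5=13
Step 5: prey: 37+14-9=42; pred: 13+9-6=16
Step 6: prey: 42+16-13=45; pred: 16+13-8=21
Step 7: prey: 45+18-18=45; pred: 21+18-10=29
Step 8: prey: 45+18-26=37; pred: 29+26-14=41
Step 9: prey: 37+14-30=21; pred: 41+30-20=51
Max prey = 45 at step 6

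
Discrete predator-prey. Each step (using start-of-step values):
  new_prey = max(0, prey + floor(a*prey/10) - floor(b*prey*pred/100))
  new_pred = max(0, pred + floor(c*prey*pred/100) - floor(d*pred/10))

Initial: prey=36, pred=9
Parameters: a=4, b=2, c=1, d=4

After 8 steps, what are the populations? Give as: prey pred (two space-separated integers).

Answer: 50 59

Derivation:
Step 1: prey: 36+14-6=44; pred: 9+3-3=9
Step 2: prey: 44+17-7=54; pred: 9+3-3=9
Step 3: prey: 54+21-9=66; pred: 9+4-3=10
Step 4: prey: 66+26-13=79; pred: 10+6-4=12
Step 5: prey: 79+31-18=92; pred: 12+9-4=17
Step 6: prey: 92+36-31=97; pred: 17+15-6=26
Step 7: prey: 97+38-50=85; pred: 26+25-10=41
Step 8: prey: 85+34-69=50; pred: 41+34-16=59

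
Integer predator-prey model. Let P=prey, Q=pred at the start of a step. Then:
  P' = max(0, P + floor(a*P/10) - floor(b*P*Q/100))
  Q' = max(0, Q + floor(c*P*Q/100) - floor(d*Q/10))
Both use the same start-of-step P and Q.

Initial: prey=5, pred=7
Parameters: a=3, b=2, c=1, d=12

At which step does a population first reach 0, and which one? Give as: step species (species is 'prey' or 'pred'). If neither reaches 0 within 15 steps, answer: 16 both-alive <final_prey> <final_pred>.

Step 1: prey: 5+1-0=6; pred: 7+0-8=0
First extinction: pred at step 1

Answer: 1 pred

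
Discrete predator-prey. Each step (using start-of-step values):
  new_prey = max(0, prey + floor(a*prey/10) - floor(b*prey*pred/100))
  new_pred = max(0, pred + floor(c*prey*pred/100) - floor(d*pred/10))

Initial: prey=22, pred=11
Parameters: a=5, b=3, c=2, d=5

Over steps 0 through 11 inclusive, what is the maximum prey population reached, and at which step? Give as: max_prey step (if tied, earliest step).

Step 1: prey: 22+11-7=26; pred: 11+4-5=10
Step 2: prey: 26+13-7=32; pred: 10+5-5=10
Step 3: prey: 32+16-9=39; pred: 10+6-5=11
Step 4: prey: 39+19-12=46; pred: 11+8-5=14
Step 5: prey: 46+23-19=50; pred: 14+12-7=19
Step 6: prey: 50+25-28=47; pred: 19+19-9=29
Step 7: prey: 47+23-40=30; pred: 29+27-14=42
Step 8: prey: 30+15-37=8; pred: 42+25-21=46
Step 9: prey: 8+4-11=1; pred: 46+7-23=30
Step 10: prey: 1+0-0=1; pred: 30+0-15=15
Step 11: prey: 1+0-0=1; pred: 15+0-7=8
Max prey = 50 at step 5

Answer: 50 5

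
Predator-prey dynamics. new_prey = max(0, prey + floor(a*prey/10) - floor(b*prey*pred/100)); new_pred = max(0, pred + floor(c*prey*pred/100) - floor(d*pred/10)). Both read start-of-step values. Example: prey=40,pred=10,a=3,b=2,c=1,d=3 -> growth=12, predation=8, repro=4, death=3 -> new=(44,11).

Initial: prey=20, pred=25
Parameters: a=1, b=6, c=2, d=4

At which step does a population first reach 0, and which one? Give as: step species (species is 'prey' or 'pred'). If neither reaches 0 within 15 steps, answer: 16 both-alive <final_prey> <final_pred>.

Step 1: prey: 20+2-30=0; pred: 25+10-10=25
First extinction: prey at step 1

Answer: 1 prey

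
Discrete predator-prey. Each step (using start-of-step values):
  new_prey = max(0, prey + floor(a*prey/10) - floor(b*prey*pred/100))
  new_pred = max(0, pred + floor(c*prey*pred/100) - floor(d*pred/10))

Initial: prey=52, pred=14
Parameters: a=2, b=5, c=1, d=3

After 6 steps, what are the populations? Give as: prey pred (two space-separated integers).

Answer: 1 5

Derivation:
Step 1: prey: 52+10-36=26; pred: 14+7-4=17
Step 2: prey: 26+5-22=9; pred: 17+4-5=16
Step 3: prey: 9+1-7=3; pred: 16+1-4=13
Step 4: prey: 3+0-1=2; pred: 13+0-3=10
Step 5: prey: 2+0-1=1; pred: 10+0-3=7
Step 6: prey: 1+0-0=1; pred: 7+0-2=5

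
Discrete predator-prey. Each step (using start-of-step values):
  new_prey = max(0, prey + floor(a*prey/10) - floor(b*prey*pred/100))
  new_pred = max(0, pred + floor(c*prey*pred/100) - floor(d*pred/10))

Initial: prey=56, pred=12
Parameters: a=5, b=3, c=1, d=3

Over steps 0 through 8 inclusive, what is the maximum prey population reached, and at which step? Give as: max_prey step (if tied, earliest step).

Step 1: prey: 56+28-20=64; pred: 12+6-3=15
Step 2: prey: 64+32-28=68; pred: 15+9-4=20
Step 3: prey: 68+34-40=62; pred: 20+13-6=27
Step 4: prey: 62+31-50=43; pred: 27+16-8=35
Step 5: prey: 43+21-45=19; pred: 35+15-10=40
Step 6: prey: 19+9-22=6; pred: 40+7-12=35
Step 7: prey: 6+3-6=3; pred: 35+2-10=27
Step 8: prey: 3+1-2=2; pred: 27+0-8=19
Max prey = 68 at step 2

Answer: 68 2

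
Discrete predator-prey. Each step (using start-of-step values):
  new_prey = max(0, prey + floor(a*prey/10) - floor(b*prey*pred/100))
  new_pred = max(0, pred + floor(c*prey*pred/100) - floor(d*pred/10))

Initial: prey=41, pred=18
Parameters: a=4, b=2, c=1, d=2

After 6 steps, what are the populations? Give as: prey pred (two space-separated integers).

Answer: 10 39

Derivation:
Step 1: prey: 41+16-14=43; pred: 18+7-3=22
Step 2: prey: 43+17-18=42; pred: 22+9-4=27
Step 3: prey: 42+16-22=36; pred: 27+11-5=33
Step 4: prey: 36+14-23=27; pred: 33+11-6=38
Step 5: prey: 27+10-20=17; pred: 38+10-7=41
Step 6: prey: 17+6-13=10; pred: 41+6-8=39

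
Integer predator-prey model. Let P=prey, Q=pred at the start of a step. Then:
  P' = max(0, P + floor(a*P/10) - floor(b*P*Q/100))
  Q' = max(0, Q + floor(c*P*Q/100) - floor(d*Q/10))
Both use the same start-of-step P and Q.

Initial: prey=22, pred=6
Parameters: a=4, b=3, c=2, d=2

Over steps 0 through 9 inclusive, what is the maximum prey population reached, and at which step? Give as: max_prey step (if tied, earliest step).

Step 1: prey: 22+8-3=27; pred: 6+2-1=7
Step 2: prey: 27+10-5=32; pred: 7+3-1=9
Step 3: prey: 32+12-8=36; pred: 9+5-1=13
Step 4: prey: 36+14-14=36; pred: 13+9-2=20
Step 5: prey: 36+14-21=29; pred: 20+14-4=30
Step 6: prey: 29+11-26=14; pred: 30+17-6=41
Step 7: prey: 14+5-17=2; pred: 41+11-8=44
Step 8: prey: 2+0-2=0; pred: 44+1-8=37
Step 9: prey: 0+0-0=0; pred: 37+0-7=30
Max prey = 36 at step 3

Answer: 36 3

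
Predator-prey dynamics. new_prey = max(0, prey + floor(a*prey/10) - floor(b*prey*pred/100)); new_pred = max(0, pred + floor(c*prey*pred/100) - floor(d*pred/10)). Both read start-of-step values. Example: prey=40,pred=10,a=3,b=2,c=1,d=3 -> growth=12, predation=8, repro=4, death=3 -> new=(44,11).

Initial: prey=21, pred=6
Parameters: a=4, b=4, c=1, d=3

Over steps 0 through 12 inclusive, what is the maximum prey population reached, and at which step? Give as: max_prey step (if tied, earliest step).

Answer: 55 7

Derivation:
Step 1: prey: 21+8-5=24; pred: 6+1-1=6
Step 2: prey: 24+9-5=28; pred: 6+1-1=6
Step 3: prey: 28+11-6=33; pred: 6+1-1=6
Step 4: prey: 33+13-7=39; pred: 6+1-1=6
Step 5: prey: 39+15-9=45; pred: 6+2-1=7
Step 6: prey: 45+18-12=51; pred: 7+3-2=8
Step 7: prey: 51+20-16=55; pred: 8+4-2=10
Step 8: prey: 55+22-22=55; pred: 10+5-3=12
Step 9: prey: 55+22-26=51; pred: 12+6-3=15
Step 10: prey: 51+20-30=41; pred: 15+7-4=18
Step 11: prey: 41+16-29=28; pred: 18+7-5=20
Step 12: prey: 28+11-22=17; pred: 20+5-6=19
Max prey = 55 at step 7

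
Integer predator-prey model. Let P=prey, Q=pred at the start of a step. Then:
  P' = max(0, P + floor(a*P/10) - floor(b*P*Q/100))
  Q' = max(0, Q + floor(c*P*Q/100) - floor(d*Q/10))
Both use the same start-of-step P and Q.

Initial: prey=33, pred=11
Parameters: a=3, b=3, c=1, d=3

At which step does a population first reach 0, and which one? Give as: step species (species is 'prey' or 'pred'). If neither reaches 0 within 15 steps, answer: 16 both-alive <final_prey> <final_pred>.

Answer: 16 both-alive 30 11

Derivation:
Step 1: prey: 33+9-10=32; pred: 11+3-3=11
Step 2: prey: 32+9-10=31; pred: 11+3-3=11
Step 3: prey: 31+9-10=30; pred: 11+3-3=11
Step 4: prey: 30+9-9=30; pred: 11+3-3=11
Steps 5-15: state stable at prey=30, pred=11 (no change)
No extinction within 15 steps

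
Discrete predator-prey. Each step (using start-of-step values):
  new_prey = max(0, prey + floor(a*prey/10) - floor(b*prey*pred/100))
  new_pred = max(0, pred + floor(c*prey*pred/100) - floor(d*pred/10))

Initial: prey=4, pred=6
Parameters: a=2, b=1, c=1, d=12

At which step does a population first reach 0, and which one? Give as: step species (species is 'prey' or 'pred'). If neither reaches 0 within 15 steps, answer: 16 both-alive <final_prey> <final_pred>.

Answer: 1 pred

Derivation:
Step 1: prey: 4+0-0=4; pred: 6+0-7=0
First extinction: pred at step 1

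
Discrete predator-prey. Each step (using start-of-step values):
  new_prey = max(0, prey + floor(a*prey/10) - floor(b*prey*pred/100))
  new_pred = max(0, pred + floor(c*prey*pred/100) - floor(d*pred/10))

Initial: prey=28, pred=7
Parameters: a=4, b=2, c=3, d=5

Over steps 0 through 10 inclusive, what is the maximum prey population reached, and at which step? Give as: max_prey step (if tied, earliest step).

Step 1: prey: 28+11-3=36; pred: 7+5-3=9
Step 2: prey: 36+14-6=44; pred: 9+9-4=14
Step 3: prey: 44+17-12=49; pred: 14+18-7=25
Step 4: prey: 49+19-24=44; pred: 25+36-12=49
Step 5: prey: 44+17-43=18; pred: 49+64-24=89
Step 6: prey: 18+7-32=0; pred: 89+48-44=93
Step 7: prey: 0+0-0=0; pred: 93+0-46=47
Step 8: prey: 0+0-0=0; pred: 47+0-23=24
Step 9: prey: 0+0-0=0; pred: 24+0-12=12
Step 10: prey: 0+0-0=0; pred: 12+0-6=6
Max prey = 49 at step 3

Answer: 49 3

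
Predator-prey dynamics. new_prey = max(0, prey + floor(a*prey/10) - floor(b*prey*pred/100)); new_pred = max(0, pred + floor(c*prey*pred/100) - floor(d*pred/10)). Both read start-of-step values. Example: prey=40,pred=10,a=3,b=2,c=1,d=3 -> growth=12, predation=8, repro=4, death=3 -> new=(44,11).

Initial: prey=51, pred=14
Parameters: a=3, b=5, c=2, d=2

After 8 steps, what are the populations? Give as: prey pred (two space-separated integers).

Step 1: prey: 51+15-35=31; pred: 14+14-2=26
Step 2: prey: 31+9-40=0; pred: 26+16-5=37
Step 3: prey: 0+0-0=0; pred: 37+0-7=30
Step 4: prey: 0+0-0=0; pred: 30+0-6=24
Step 5: prey: 0+0-0=0; pred: 24+0-4=20
Step 6: prey: 0+0-0=0; pred: 20+0-4=16
Step 7: prey: 0+0-0=0; pred: 16+0-3=13
Step 8: prey: 0+0-0=0; pred: 13+0-2=11

Answer: 0 11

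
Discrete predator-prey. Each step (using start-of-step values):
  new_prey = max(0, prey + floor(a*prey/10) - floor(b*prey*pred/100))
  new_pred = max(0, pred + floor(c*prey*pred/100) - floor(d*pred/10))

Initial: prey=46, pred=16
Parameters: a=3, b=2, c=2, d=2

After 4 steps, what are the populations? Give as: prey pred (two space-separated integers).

Answer: 0 72

Derivation:
Step 1: prey: 46+13-14=45; pred: 16+14-3=27
Step 2: prey: 45+13-24=34; pred: 27+24-5=46
Step 3: prey: 34+10-31=13; pred: 46+31-9=68
Step 4: prey: 13+3-17=0; pred: 68+17-13=72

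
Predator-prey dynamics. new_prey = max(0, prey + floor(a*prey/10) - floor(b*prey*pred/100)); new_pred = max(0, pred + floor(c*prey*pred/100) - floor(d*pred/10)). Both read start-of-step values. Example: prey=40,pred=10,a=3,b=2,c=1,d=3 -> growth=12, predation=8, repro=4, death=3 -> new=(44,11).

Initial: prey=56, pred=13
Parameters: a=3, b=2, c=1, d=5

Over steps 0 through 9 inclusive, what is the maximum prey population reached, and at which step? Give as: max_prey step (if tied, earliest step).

Answer: 59 2

Derivation:
Step 1: prey: 56+16-14=58; pred: 13+7-6=14
Step 2: prey: 58+17-16=59; pred: 14+8-7=15
Step 3: prey: 59+17-17=59; pred: 15+8-7=16
Step 4: prey: 59+17-18=58; pred: 16+9-8=17
Step 5: prey: 58+17-19=56; pred: 17+9-8=18
Step 6: prey: 56+16-20=52; pred: 18+10-9=19
Step 7: prey: 52+15-19=48; pred: 19+9-9=19
Step 8: prey: 48+14-18=44; pred: 19+9-9=19
Step 9: prey: 44+13-16=41; pred: 19+8-9=18
Max prey = 59 at step 2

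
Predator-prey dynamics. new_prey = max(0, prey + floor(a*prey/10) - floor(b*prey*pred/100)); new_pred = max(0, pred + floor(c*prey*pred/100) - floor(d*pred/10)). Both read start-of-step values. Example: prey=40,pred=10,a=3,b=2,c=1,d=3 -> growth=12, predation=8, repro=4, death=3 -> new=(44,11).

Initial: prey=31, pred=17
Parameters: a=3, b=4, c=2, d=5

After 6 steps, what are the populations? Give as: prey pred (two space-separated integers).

Step 1: prey: 31+9-21=19; pred: 17+10-8=19
Step 2: prey: 19+5-14=10; pred: 19+7-9=17
Step 3: prey: 10+3-6=7; pred: 17+3-8=12
Step 4: prey: 7+2-3=6; pred: 12+1-6=7
Step 5: prey: 6+1-1=6; pred: 7+0-3=4
Step 6: prey: 6+1-0=7; pred: 4+0-2=2

Answer: 7 2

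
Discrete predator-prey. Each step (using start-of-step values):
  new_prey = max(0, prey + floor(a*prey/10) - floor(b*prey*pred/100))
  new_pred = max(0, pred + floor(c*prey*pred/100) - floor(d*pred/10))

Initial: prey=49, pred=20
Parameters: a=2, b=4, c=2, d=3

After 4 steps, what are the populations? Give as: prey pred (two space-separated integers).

Step 1: prey: 49+9-39=19; pred: 20+19-6=33
Step 2: prey: 19+3-25=0; pred: 33+12-9=36
Step 3: prey: 0+0-0=0; pred: 36+0-10=26
Step 4: prey: 0+0-0=0; pred: 26+0-7=19

Answer: 0 19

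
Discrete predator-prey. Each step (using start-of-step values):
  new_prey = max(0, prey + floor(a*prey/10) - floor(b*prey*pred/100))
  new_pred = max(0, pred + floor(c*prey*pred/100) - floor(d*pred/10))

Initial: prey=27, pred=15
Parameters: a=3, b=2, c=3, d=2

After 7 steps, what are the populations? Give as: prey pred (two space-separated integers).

Answer: 0 38

Derivation:
Step 1: prey: 27+8-8=27; pred: 15+12-3=24
Step 2: prey: 27+8-12=23; pred: 24+19-4=39
Step 3: prey: 23+6-17=12; pred: 39+26-7=58
Step 4: prey: 12+3-13=2; pred: 58+20-11=67
Step 5: prey: 2+0-2=0; pred: 67+4-13=58
Step 6: prey: 0+0-0=0; pred: 58+0-11=47
Step 7: prey: 0+0-0=0; pred: 47+0-9=38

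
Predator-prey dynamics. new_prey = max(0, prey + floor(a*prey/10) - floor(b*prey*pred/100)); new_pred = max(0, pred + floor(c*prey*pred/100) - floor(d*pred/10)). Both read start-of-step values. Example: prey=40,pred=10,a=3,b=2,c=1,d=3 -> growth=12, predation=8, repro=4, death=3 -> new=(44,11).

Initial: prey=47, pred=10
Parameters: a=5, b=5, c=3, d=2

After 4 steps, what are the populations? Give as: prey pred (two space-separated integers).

Answer: 0 54

Derivation:
Step 1: prey: 47+23-23=47; pred: 10+14-2=22
Step 2: prey: 47+23-51=19; pred: 22+31-4=49
Step 3: prey: 19+9-46=0; pred: 49+27-9=67
Step 4: prey: 0+0-0=0; pred: 67+0-13=54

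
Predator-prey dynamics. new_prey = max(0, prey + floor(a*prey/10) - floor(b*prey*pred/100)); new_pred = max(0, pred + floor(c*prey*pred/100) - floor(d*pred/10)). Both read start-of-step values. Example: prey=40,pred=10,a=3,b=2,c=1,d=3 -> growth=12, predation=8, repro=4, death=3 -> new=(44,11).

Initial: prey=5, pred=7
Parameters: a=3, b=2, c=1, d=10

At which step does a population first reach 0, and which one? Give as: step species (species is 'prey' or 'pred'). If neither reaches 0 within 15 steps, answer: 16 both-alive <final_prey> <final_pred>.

Step 1: prey: 5+1-0=6; pred: 7+0-7=0
First extinction: pred at step 1

Answer: 1 pred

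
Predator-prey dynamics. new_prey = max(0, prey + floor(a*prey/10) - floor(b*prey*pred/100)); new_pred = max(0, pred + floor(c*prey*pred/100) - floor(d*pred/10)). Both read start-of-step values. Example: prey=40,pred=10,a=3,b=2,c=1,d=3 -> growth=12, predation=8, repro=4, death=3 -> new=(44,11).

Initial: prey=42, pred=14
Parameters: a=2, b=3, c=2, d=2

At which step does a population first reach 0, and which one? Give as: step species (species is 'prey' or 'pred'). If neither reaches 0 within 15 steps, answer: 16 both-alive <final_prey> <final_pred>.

Step 1: prey: 42+8-17=33; pred: 14+11-2=23
Step 2: prey: 33+6-22=17; pred: 23+15-4=34
Step 3: prey: 17+3-17=3; pred: 34+11-6=39
Step 4: prey: 3+0-3=0; pred: 39+2-7=34
First extinction: prey at step 4

Answer: 4 prey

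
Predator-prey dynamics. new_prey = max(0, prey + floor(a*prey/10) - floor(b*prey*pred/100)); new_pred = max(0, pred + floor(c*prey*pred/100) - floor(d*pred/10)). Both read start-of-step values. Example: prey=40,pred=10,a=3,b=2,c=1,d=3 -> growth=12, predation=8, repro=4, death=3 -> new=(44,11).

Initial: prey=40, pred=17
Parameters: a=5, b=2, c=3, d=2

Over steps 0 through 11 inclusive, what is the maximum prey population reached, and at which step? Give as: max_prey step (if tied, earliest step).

Answer: 47 1

Derivation:
Step 1: prey: 40+20-13=47; pred: 17+20-3=34
Step 2: prey: 47+23-31=39; pred: 34+47-6=75
Step 3: prey: 39+19-58=0; pred: 75+87-15=147
Step 4: prey: 0+0-0=0; pred: 147+0-29=118
Step 5: prey: 0+0-0=0; pred: 118+0-23=95
Step 6: prey: 0+0-0=0; pred: 95+0-19=76
Step 7: prey: 0+0-0=0; pred: 76+0-15=61
Step 8: prey: 0+0-0=0; pred: 61+0-12=49
Step 9: prey: 0+0-0=0; pred: 49+0-9=40
Step 10: prey: 0+0-0=0; pred: 40+0-8=32
Step 11: prey: 0+0-0=0; pred: 32+0-6=26
Max prey = 47 at step 1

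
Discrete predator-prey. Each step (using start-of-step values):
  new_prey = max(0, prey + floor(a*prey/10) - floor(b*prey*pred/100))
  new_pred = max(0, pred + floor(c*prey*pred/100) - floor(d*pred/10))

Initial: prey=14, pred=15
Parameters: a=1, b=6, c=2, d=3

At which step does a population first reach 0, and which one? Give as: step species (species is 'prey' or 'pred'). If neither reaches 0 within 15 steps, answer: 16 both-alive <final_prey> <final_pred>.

Answer: 16 both-alive 1 3

Derivation:
Step 1: prey: 14+1-12=3; pred: 15+4-4=15
Step 2: prey: 3+0-2=1; pred: 15+0-4=11
Step 3: prey: 1+0-0=1; pred: 11+0-3=8
Step 4: prey: 1+0-0=1; pred: 8+0-2=6
Step 5: prey: 1+0-0=1; pred: 6+0-1=5
Step 6: prey: 1+0-0=1; pred: 5+0-1=4
Step 7: prey: 1+0-0=1; pred: 4+0-1=3
Step 8: prey: 1+0-0=1; pred: 3+0-0=3
Steps 9-15: state stable at prey=1, pred=3 (no change)
No extinction within 15 steps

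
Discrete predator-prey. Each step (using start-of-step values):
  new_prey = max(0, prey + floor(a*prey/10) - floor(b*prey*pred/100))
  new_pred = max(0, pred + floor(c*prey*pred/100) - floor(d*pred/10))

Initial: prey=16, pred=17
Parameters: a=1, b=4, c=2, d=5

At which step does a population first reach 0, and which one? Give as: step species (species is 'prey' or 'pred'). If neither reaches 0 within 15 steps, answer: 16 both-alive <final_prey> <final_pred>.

Step 1: prey: 16+1-10=7; pred: 17+5-8=14
Step 2: prey: 7+0-3=4; pred: 14+1-7=8
Step 3: prey: 4+0-1=3; pred: 8+0-4=4
Step 4: prey: 3+0-0=3; pred: 4+0-2=2
Step 5: prey: 3+0-0=3; pred: 2+0-1=1
Step 6: prey: 3+0-0=3; pred: 1+0-0=1
Steps 7-15: state stable at prey=3, pred=1 (no change)
No extinction within 15 steps

Answer: 16 both-alive 3 1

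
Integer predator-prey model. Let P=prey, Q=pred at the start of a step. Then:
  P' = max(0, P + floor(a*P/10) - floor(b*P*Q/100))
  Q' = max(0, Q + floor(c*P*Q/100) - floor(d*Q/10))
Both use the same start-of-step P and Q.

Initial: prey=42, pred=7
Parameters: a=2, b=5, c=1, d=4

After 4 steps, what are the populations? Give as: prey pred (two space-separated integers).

Answer: 23 6

Derivation:
Step 1: prey: 42+8-14=36; pred: 7+2-2=7
Step 2: prey: 36+7-12=31; pred: 7+2-2=7
Step 3: prey: 31+6-10=27; pred: 7+2-2=7
Step 4: prey: 27+5-9=23; pred: 7+1-2=6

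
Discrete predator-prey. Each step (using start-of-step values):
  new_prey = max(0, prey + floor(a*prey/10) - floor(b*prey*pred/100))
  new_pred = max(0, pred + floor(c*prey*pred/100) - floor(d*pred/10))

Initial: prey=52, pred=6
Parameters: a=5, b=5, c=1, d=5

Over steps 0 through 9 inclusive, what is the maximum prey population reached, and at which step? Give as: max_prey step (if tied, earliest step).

Answer: 106 4

Derivation:
Step 1: prey: 52+26-15=63; pred: 6+3-3=6
Step 2: prey: 63+31-18=76; pred: 6+3-3=6
Step 3: prey: 76+38-22=92; pred: 6+4-3=7
Step 4: prey: 92+46-32=106; pred: 7+6-3=10
Step 5: prey: 106+53-53=106; pred: 10+10-5=15
Step 6: prey: 106+53-79=80; pred: 15+15-7=23
Step 7: prey: 80+40-92=28; pred: 23+18-11=30
Step 8: prey: 28+14-42=0; pred: 30+8-15=23
Step 9: prey: 0+0-0=0; pred: 23+0-11=12
Max prey = 106 at step 4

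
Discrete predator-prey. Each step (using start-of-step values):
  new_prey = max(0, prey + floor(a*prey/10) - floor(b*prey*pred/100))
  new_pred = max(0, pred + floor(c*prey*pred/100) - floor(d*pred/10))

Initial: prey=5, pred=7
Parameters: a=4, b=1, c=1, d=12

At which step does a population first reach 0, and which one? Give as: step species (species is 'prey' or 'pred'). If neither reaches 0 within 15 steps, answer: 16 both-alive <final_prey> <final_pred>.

Answer: 1 pred

Derivation:
Step 1: prey: 5+2-0=7; pred: 7+0-8=0
First extinction: pred at step 1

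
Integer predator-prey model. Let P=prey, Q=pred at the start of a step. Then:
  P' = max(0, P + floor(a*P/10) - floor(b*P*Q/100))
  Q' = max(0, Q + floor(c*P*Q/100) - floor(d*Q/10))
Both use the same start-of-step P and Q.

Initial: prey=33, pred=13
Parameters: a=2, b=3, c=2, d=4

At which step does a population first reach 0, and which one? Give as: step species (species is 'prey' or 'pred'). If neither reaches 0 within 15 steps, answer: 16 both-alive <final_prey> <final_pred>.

Answer: 16 both-alive 16 2

Derivation:
Step 1: prey: 33+6-12=27; pred: 13+8-5=16
Step 2: prey: 27+5-12=20; pred: 16+8-6=18
Step 3: prey: 20+4-10=14; pred: 18+7-7=18
Step 4: prey: 14+2-7=9; pred: 18+5-7=16
Step 5: prey: 9+1-4=6; pred: 16+2-6=12
Step 6: prey: 6+1-2=5; pred: 12+1-4=9
Step 7: prey: 5+1-1=5; pred: 9+0-3=6
Step 8: prey: 5+1-0=6; pred: 6+0-2=4
Step 9: prey: 6+1-0=7; pred: 4+0-1=3
Step 10: prey: 7+1-0=8; pred: 3+0-1=2
Step 11: prey: 8+1-0=9; pred: 2+0-0=2
Step 12: prey: 9+1-0=10; pred: 2+0-0=2
Step 13: prey: 10+2-0=12; pred: 2+0-0=2
Step 14: prey: 12+2-0=14; pred: 2+0-0=2
Step 15: prey: 14+2-0=16; pred: 2+0-0=2
No extinction within 15 steps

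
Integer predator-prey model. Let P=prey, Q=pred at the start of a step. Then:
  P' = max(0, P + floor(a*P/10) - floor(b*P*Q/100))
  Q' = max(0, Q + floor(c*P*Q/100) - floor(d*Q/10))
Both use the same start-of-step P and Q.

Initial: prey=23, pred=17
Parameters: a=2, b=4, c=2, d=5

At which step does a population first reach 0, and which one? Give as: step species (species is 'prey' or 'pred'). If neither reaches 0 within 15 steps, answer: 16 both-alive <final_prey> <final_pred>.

Step 1: prey: 23+4-15=12; pred: 17+7-8=16
Step 2: prey: 12+2-7=7; pred: 16+3-8=11
Step 3: prey: 7+1-3=5; pred: 11+1-5=7
Step 4: prey: 5+1-1=5; pred: 7+0-3=4
Step 5: prey: 5+1-0=6; pred: 4+0-2=2
Step 6: prey: 6+1-0=7; pred: 2+0-1=1
Step 7: prey: 7+1-0=8; pred: 1+0-0=1
Step 8: prey: 8+1-0=9; pred: 1+0-0=1
Step 9: prey: 9+1-0=10; pred: 1+0-0=1
Step 10: prey: 10+2-0=12; pred: 1+0-0=1
Step 11: prey: 12+2-0=14; pred: 1+0-0=1
Step 12: prey: 14+2-0=16; pred: 1+0-0=1
Step 13: prey: 16+3-0=19; pred: 1+0-0=1
Step 14: prey: 19+3-0=22; pred: 1+0-0=1
Step 15: prey: 22+4-0=26; pred: 1+0-0=1
No extinction within 15 steps

Answer: 16 both-alive 26 1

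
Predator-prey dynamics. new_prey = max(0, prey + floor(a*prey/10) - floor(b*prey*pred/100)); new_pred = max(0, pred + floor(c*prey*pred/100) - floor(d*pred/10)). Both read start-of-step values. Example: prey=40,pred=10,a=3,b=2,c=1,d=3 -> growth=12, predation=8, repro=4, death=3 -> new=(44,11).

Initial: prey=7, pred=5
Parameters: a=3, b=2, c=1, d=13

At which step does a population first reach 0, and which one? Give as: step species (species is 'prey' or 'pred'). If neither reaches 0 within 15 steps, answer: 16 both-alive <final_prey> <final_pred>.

Answer: 1 pred

Derivation:
Step 1: prey: 7+2-0=9; pred: 5+0-6=0
First extinction: pred at step 1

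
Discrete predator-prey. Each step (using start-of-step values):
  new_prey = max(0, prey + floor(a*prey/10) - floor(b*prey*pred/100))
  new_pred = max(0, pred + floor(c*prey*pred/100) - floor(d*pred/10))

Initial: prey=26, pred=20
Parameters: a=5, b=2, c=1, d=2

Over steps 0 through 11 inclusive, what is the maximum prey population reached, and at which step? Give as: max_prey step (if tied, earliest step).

Answer: 32 3

Derivation:
Step 1: prey: 26+13-10=29; pred: 20+5-4=21
Step 2: prey: 29+14-12=31; pred: 21+6-4=23
Step 3: prey: 31+15-14=32; pred: 23+7-4=26
Step 4: prey: 32+16-16=32; pred: 26+8-5=29
Step 5: prey: 32+16-18=30; pred: 29+9-5=33
Step 6: prey: 30+15-19=26; pred: 33+9-6=36
Step 7: prey: 26+13-18=21; pred: 36+9-7=38
Step 8: prey: 21+10-15=16; pred: 38+7-7=38
Step 9: prey: 16+8-12=12; pred: 38+6-7=37
Step 10: prey: 12+6-8=10; pred: 37+4-7=34
Step 11: prey: 10+5-6=9; pred: 34+3-6=31
Max prey = 32 at step 3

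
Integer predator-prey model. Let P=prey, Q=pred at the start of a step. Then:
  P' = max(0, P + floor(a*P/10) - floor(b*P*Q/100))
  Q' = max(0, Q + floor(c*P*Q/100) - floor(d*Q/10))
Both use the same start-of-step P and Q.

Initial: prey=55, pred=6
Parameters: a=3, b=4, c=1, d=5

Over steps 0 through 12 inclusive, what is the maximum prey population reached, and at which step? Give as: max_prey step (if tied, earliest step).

Answer: 76 6

Derivation:
Step 1: prey: 55+16-13=58; pred: 6+3-3=6
Step 2: prey: 58+17-13=62; pred: 6+3-3=6
Step 3: prey: 62+18-14=66; pred: 6+3-3=6
Step 4: prey: 66+19-15=70; pred: 6+3-3=6
Step 5: prey: 70+21-16=75; pred: 6+4-3=7
Step 6: prey: 75+22-21=76; pred: 7+5-3=9
Step 7: prey: 76+22-27=71; pred: 9+6-4=11
Step 8: prey: 71+21-31=61; pred: 11+7-5=13
Step 9: prey: 61+18-31=48; pred: 13+7-6=14
Step 10: prey: 48+14-26=36; pred: 14+6-7=13
Step 11: prey: 36+10-18=28; pred: 13+4-6=11
Step 12: prey: 28+8-12=24; pred: 11+3-5=9
Max prey = 76 at step 6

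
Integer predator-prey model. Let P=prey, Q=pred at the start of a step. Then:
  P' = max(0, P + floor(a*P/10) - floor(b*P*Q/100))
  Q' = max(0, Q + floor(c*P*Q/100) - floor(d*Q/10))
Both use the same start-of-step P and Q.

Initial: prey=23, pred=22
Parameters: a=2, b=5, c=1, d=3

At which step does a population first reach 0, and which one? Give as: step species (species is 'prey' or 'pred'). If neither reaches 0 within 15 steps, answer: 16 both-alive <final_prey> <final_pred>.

Answer: 2 prey

Derivation:
Step 1: prey: 23+4-25=2; pred: 22+5-6=21
Step 2: prey: 2+0-2=0; pred: 21+0-6=15
First extinction: prey at step 2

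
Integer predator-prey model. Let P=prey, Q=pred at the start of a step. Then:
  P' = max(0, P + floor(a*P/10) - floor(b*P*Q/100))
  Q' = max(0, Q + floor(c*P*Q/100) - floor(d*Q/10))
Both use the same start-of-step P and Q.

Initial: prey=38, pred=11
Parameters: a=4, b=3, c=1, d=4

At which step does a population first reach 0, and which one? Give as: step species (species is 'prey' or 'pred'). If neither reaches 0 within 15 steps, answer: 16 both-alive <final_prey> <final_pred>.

Answer: 16 both-alive 28 6

Derivation:
Step 1: prey: 38+15-12=41; pred: 11+4-4=11
Step 2: prey: 41+16-13=44; pred: 11+4-4=11
Step 3: prey: 44+17-14=47; pred: 11+4-4=11
Step 4: prey: 47+18-15=50; pred: 11+5-4=12
Step 5: prey: 50+20-18=52; pred: 12+6-4=14
Step 6: prey: 52+20-21=51; pred: 14+7-5=16
Step 7: prey: 51+20-24=47; pred: 16+8-6=18
Step 8: prey: 47+18-25=40; pred: 18+8-7=19
Step 9: prey: 40+16-22=34; pred: 19+7-7=19
Step 10: prey: 34+13-19=28; pred: 19+6-7=18
Step 11: prey: 28+11-15=24; pred: 18+5-7=16
Step 12: prey: 24+9-11=22; pred: 16+3-6=13
Step 13: prey: 22+8-8=22; pred: 13+2-5=10
Step 14: prey: 22+8-6=24; pred: 10+2-4=8
Step 15: prey: 24+9-5=28; pred: 8+1-3=6
No extinction within 15 steps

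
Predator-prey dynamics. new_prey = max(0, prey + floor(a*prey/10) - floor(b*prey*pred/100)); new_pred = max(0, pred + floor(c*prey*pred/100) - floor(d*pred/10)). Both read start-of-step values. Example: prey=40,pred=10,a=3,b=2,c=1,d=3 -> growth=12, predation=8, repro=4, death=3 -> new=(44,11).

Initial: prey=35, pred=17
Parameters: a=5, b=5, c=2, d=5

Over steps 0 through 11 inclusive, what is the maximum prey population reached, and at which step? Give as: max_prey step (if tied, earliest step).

Answer: 41 11

Derivation:
Step 1: prey: 35+17-29=23; pred: 17+11-8=20
Step 2: prey: 23+11-23=11; pred: 20+9-10=19
Step 3: prey: 11+5-10=6; pred: 19+4-9=14
Step 4: prey: 6+3-4=5; pred: 14+1-7=8
Step 5: prey: 5+2-2=5; pred: 8+0-4=4
Step 6: prey: 5+2-1=6; pred: 4+0-2=2
Step 7: prey: 6+3-0=9; pred: 2+0-1=1
Step 8: prey: 9+4-0=13; pred: 1+0-0=1
Step 9: prey: 13+6-0=19; pred: 1+0-0=1
Step 10: prey: 19+9-0=28; pred: 1+0-0=1
Step 11: prey: 28+14-1=41; pred: 1+0-0=1
Max prey = 41 at step 11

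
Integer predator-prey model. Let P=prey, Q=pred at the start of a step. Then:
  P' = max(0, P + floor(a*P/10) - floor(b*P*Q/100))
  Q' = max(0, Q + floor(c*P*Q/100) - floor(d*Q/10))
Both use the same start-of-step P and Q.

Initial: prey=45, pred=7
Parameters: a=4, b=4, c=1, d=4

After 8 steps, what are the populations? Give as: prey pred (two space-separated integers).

Step 1: prey: 45+18-12=51; pred: 7+3-2=8
Step 2: prey: 51+20-16=55; pred: 8+4-3=9
Step 3: prey: 55+22-19=58; pred: 9+4-3=10
Step 4: prey: 58+23-23=58; pred: 10+5-4=11
Step 5: prey: 58+23-25=56; pred: 11+6-4=13
Step 6: prey: 56+22-29=49; pred: 13+7-5=15
Step 7: prey: 49+19-29=39; pred: 15+7-6=16
Step 8: prey: 39+15-24=30; pred: 16+6-6=16

Answer: 30 16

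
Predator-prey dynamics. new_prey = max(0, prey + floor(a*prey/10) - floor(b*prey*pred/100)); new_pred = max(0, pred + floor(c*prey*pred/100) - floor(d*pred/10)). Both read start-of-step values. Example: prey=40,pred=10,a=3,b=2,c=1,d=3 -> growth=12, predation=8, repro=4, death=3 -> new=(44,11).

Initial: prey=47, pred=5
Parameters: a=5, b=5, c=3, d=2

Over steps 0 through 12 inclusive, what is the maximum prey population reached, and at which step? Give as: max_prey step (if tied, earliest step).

Step 1: prey: 47+23-11=59; pred: 5+7-1=11
Step 2: prey: 59+29-32=56; pred: 11+19-2=28
Step 3: prey: 56+28-78=6; pred: 28+47-5=70
Step 4: prey: 6+3-21=0; pred: 70+12-14=68
Step 5: prey: 0+0-0=0; pred: 68+0-13=55
Step 6: prey: 0+0-0=0; pred: 55+0-11=44
Step 7: prey: 0+0-0=0; pred: 44+0-8=36
Step 8: prey: 0+0-0=0; pred: 36+0-7=29
Step 9: prey: 0+0-0=0; pred: 29+0-5=24
Step 10: prey: 0+0-0=0; pred: 24+0-4=20
Step 11: prey: 0+0-0=0; pred: 20+0-4=16
Step 12: prey: 0+0-0=0; pred: 16+0-3=13
Max prey = 59 at step 1

Answer: 59 1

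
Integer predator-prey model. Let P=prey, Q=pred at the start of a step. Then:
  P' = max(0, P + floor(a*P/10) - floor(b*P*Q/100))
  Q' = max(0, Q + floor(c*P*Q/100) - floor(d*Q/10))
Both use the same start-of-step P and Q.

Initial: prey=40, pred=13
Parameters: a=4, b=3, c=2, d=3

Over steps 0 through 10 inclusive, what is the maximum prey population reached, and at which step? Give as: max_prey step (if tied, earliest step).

Step 1: prey: 40+16-15=41; pred: 13+10-3=20
Step 2: prey: 41+16-24=33; pred: 20+16-6=30
Step 3: prey: 33+13-29=17; pred: 30+19-9=40
Step 4: prey: 17+6-20=3; pred: 40+13-12=41
Step 5: prey: 3+1-3=1; pred: 41+2-12=31
Step 6: prey: 1+0-0=1; pred: 31+0-9=22
Step 7: prey: 1+0-0=1; pred: 22+0-6=16
Step 8: prey: 1+0-0=1; pred: 16+0-4=12
Step 9: prey: 1+0-0=1; pred: 12+0-3=9
Step 10: prey: 1+0-0=1; pred: 9+0-2=7
Max prey = 41 at step 1

Answer: 41 1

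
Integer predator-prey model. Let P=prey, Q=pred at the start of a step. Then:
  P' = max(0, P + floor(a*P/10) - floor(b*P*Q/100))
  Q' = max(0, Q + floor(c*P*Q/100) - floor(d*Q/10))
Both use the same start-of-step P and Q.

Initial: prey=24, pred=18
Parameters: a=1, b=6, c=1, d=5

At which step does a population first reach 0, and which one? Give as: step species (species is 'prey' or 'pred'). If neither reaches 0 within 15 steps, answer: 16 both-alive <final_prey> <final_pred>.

Step 1: prey: 24+2-25=1; pred: 18+4-9=13
Step 2: prey: 1+0-0=1; pred: 13+0-6=7
Step 3: prey: 1+0-0=1; pred: 7+0-3=4
Step 4: prey: 1+0-0=1; pred: 4+0-2=2
Step 5: prey: 1+0-0=1; pred: 2+0-1=1
Step 6: prey: 1+0-0=1; pred: 1+0-0=1
Steps 7-15: state stable at prey=1, pred=1 (no change)
No extinction within 15 steps

Answer: 16 both-alive 1 1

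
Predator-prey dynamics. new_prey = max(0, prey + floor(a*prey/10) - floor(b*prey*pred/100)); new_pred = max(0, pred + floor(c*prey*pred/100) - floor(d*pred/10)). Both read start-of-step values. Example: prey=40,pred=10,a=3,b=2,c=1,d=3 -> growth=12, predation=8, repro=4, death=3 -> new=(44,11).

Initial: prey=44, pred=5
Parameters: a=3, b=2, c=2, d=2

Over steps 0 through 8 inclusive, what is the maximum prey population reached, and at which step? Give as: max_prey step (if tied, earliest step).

Step 1: prey: 44+13-4=53; pred: 5+4-1=8
Step 2: prey: 53+15-8=60; pred: 8+8-1=15
Step 3: prey: 60+18-18=60; pred: 15+18-3=30
Step 4: prey: 60+18-36=42; pred: 30+36-6=60
Step 5: prey: 42+12-50=4; pred: 60+50-12=98
Step 6: prey: 4+1-7=0; pred: 98+7-19=86
Step 7: prey: 0+0-0=0; pred: 86+0-17=69
Step 8: prey: 0+0-0=0; pred: 69+0-13=56
Max prey = 60 at step 2

Answer: 60 2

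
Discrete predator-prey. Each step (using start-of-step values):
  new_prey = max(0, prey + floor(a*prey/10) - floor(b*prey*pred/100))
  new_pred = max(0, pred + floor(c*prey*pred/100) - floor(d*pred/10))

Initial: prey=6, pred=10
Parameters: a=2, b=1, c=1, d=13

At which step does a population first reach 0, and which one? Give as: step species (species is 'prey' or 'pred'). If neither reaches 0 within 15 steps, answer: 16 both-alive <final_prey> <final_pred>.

Step 1: prey: 6+1-0=7; pred: 10+0-13=0
First extinction: pred at step 1

Answer: 1 pred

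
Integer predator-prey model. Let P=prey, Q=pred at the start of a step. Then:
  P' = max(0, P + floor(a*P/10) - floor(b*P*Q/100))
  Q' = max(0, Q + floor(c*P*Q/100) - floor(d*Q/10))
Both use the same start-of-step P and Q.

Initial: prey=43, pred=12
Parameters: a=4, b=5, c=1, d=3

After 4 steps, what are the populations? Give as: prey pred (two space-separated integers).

Step 1: prey: 43+17-25=35; pred: 12+5-3=14
Step 2: prey: 35+14-24=25; pred: 14+4-4=14
Step 3: prey: 25+10-17=18; pred: 14+3-4=13
Step 4: prey: 18+7-11=14; pred: 13+2-3=12

Answer: 14 12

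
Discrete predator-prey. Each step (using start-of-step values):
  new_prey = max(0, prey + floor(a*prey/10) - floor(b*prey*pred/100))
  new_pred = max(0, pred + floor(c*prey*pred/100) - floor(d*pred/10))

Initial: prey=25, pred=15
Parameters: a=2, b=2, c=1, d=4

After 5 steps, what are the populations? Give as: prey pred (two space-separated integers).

Answer: 25 5

Derivation:
Step 1: prey: 25+5-7=23; pred: 15+3-6=12
Step 2: prey: 23+4-5=22; pred: 12+2-4=10
Step 3: prey: 22+4-4=22; pred: 10+2-4=8
Step 4: prey: 22+4-3=23; pred: 8+1-3=6
Step 5: prey: 23+4-2=25; pred: 6+1-2=5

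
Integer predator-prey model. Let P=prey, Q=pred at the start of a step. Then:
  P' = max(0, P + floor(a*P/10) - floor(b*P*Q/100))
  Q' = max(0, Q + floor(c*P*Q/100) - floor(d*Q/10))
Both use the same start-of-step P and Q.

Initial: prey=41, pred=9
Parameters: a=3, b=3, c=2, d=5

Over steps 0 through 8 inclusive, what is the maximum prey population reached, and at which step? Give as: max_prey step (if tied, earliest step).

Answer: 42 1

Derivation:
Step 1: prey: 41+12-11=42; pred: 9+7-4=12
Step 2: prey: 42+12-15=39; pred: 12+10-6=16
Step 3: prey: 39+11-18=32; pred: 16+12-8=20
Step 4: prey: 32+9-19=22; pred: 20+12-10=22
Step 5: prey: 22+6-14=14; pred: 22+9-11=20
Step 6: prey: 14+4-8=10; pred: 20+5-10=15
Step 7: prey: 10+3-4=9; pred: 15+3-7=11
Step 8: prey: 9+2-2=9; pred: 11+1-5=7
Max prey = 42 at step 1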